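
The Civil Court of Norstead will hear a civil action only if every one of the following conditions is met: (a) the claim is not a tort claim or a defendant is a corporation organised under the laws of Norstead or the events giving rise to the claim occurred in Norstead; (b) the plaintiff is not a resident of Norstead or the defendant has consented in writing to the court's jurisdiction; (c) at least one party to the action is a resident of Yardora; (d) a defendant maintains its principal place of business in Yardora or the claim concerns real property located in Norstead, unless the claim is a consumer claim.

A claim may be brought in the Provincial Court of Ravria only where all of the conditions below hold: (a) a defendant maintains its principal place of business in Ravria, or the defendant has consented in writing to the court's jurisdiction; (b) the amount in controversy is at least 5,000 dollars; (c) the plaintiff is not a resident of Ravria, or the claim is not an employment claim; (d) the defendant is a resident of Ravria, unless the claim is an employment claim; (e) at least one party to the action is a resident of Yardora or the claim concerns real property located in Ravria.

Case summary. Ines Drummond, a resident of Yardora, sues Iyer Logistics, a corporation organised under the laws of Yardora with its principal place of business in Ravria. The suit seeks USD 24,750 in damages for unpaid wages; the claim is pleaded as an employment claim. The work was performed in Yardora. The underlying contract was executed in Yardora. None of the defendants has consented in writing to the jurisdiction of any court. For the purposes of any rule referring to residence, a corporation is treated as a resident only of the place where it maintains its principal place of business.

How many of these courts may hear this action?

The Civil Court of Norstead:
  (a) The claim is an employment claim, not a tort claim, so this disjunct is met. Satisfied.
  (b) The plaintiff resides in Yardora, which is not Norstead, so this disjunct is met. Satisfied.
  (c) Ines Drummond resides in Yardora. Met.
  (d) The corporate defendant(s) have their principal place of business in Ravria, not Yardora; the claim does not concern real property — every alternative fails. The proviso offers no rescue either, since the claim is an employment claim, not a consumer claim. Condition not met.
  → No jurisdiction.
The Provincial Court of Ravria:
  (a) Iyer Logistics has its principal place of business in Ravria, which satisfies one of the alternatives. Met.
  (b) The amount in controversy is 24,750 dollars, which meets the $5,000 floor. Satisfied.
  (c) The plaintiff resides in Yardora, which is not Ravria, which satisfies one of the alternatives. Satisfied.
  (d) The defendant resides in Ravria. Satisfied.
  (e) Ines Drummond resides in Yardora, which satisfies one of the alternatives. Satisfied.
  → Jurisdiction lies.
Courts with jurisdiction: the Provincial Court of Ravria — 1 in total.

1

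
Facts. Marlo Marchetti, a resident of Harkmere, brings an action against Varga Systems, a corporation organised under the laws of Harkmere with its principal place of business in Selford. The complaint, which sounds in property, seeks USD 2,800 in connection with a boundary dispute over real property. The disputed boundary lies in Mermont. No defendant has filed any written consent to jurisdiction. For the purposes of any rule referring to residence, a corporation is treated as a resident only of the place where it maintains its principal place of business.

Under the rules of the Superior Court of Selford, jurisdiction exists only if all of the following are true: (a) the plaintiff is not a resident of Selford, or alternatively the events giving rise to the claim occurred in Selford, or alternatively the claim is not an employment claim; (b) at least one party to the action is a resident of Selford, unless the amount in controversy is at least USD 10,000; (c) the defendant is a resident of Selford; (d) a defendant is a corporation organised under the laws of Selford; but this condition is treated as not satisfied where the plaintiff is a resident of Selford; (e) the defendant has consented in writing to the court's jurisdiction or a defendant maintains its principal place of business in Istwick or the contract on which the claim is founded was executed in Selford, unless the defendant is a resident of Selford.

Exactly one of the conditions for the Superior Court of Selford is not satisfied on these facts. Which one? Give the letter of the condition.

(d)

The Superior Court of Selford:
  (a) The plaintiff resides in Harkmere, which is not Selford, which satisfies one of the alternatives. Satisfied.
  (b) Varga Systems resides in Selford. Met.
  (c) The defendant resides in Selford. Condition met.
  (d) The corporate defendant(s) are organised in Harkmere, not Selford. Condition not met.
  (e) No such written consent has been filed; the corporate defendant(s) have their principal place of business in Selford, not Istwick; no contract (and hence no place of execution) is alleged — no alternative holds. The proviso rescues it, though: the defendant resides in Selford. Satisfied.
Only condition (d) fails.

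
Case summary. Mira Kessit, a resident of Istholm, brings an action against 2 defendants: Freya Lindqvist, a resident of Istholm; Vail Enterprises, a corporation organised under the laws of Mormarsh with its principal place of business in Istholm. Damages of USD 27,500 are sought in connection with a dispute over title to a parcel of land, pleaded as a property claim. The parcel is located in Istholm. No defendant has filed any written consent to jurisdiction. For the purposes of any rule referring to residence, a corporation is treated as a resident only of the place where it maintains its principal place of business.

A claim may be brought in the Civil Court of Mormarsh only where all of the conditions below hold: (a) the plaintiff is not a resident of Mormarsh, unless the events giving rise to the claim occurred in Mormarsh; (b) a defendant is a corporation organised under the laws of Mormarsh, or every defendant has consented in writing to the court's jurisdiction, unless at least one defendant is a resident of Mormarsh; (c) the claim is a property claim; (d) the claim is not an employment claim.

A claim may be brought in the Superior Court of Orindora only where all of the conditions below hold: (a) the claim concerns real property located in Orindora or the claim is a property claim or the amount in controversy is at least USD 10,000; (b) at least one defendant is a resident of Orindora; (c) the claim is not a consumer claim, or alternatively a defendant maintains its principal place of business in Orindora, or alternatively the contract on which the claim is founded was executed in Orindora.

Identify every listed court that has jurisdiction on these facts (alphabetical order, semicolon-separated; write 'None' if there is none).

the Civil Court of Mormarsh

The Civil Court of Mormarsh:
  (a) The plaintiff resides in Istholm, which is not Mormarsh. Satisfied.
  (b) Vail Enterprises is organised under the laws of Mormarsh, so this disjunct is met. Condition met.
  (c) The claim is a property claim. Satisfied.
  (d) The claim is a property claim, not an employment claim. Condition met.
  → Jurisdiction lies.
The Superior Court of Orindora:
  (a) The claim is a property claim, so one alternative holds. Satisfied.
  (b) No defendant resides in Orindora (they reside in Istholm, Istholm). Not satisfied.
  (c) The claim is a property claim, not a consumer claim — that alternative is enough. Condition met.
  → Not every requirement is met — no jurisdiction.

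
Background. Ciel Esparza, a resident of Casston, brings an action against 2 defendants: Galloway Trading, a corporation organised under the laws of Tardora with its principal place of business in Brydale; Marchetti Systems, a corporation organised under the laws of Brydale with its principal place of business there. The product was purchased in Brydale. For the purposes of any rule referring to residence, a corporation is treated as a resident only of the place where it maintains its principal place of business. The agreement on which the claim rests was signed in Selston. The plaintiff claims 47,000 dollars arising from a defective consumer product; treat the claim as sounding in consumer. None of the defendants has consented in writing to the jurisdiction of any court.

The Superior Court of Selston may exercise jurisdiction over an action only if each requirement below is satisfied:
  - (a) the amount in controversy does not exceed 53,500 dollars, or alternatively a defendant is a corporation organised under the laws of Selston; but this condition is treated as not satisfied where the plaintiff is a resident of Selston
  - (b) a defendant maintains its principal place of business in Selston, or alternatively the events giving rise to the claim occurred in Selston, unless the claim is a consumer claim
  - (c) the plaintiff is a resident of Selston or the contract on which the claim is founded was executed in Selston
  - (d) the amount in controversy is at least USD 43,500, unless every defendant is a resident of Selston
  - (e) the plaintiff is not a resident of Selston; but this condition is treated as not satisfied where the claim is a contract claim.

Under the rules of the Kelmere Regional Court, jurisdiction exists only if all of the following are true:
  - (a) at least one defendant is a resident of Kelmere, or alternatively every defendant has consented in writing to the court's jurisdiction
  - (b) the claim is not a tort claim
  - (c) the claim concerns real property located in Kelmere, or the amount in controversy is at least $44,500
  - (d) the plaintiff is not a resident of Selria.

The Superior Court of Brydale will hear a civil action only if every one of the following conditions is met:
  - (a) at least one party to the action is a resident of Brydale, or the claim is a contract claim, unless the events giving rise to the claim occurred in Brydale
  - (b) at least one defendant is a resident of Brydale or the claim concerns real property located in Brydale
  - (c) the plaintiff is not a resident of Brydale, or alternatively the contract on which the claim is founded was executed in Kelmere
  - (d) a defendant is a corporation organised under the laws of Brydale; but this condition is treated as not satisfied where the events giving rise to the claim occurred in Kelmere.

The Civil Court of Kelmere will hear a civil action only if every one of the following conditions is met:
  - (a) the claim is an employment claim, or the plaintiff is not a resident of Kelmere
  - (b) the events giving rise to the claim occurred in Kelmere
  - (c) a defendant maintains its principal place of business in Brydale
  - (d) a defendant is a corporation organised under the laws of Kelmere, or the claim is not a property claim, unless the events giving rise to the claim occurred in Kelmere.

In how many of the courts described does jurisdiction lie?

The Superior Court of Selston:
  (a) The amount in controversy is $47,000, within the $53,500 ceiling, so one alternative holds. The carve-out does not apply: the plaintiff resides in Casston, not Selston. Satisfied.
  (b) The corporate defendant(s) have their principal place of business in Brydale, not Selston; the operative events occurred in Brydale, not Selston — no alternative holds. But the claim is a consumer claim, and the 'unless' clause therefore excuses the requirement. Condition met.
  (c) The contract was executed in Selston, which satisfies one of the alternatives. Condition met.
  (d) The amount in controversy is $47,000, which meets the USD 43,500 floor. Satisfied.
  (e) The plaintiff resides in Casston, which is not Selston. And the carve-out is inapplicable — the claim is a consumer claim, not a contract claim. Satisfied.
  → Every requirement is satisfied — jurisdiction.
The Kelmere Regional Court:
  (a) No defendant resides in Kelmere (they reside in Brydale, Brydale); no such written consent has been filed — no alternative holds. Not satisfied.
  (b) The claim is a consumer claim, not a tort claim. Met.
  (c) The amount in controversy is USD 47,000, which meets the $44,500 floor, so this disjunct is met. Satisfied.
  (d) The plaintiff resides in Casston, which is not Selria. Condition met.
  → At least one condition fails; no jurisdiction.
The Superior Court of Brydale:
  (a) Galloway Trading resides in Brydale — that alternative is enough. Met.
  (b) Galloway Trading resides in Brydale, which satisfies one of the alternatives. Met.
  (c) The plaintiff resides in Casston, which is not Brydale, so one alternative holds. Condition met.
  (d) Marchetti Systems is organised under the laws of Brydale. The exception is not triggered, since the operative events occurred in Brydale, not Kelmere. Met.
  → The court has jurisdiction.
The Civil Court of Kelmere:
  (a) The plaintiff resides in Casston, which is not Kelmere, so one alternative holds. Satisfied.
  (b) The operative events occurred in Brydale, not Kelmere. Fails.
  (c) Galloway Trading has its principal place of business in Brydale. Satisfied.
  (d) The claim is a consumer claim, not a property claim, so this disjunct is met. Met.
  → At least one condition fails; no jurisdiction.
Courts with jurisdiction: the Superior Court of Selston, the Superior Court of Brydale — 2 in total.

2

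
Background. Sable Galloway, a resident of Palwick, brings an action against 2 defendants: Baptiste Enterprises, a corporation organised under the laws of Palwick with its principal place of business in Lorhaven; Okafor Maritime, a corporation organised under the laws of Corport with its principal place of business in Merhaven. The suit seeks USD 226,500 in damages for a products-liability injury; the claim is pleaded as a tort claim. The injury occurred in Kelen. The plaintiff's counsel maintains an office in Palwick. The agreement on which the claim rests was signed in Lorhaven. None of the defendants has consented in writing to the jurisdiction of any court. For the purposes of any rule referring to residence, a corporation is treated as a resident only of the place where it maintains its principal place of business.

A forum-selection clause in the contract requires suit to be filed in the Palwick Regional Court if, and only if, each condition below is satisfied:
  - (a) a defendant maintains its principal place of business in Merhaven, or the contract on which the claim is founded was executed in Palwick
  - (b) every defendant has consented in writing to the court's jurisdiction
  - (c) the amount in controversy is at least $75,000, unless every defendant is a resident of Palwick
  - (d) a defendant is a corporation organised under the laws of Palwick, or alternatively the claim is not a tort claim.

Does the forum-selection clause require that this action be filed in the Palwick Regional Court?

The Palwick Regional Court:
  (a) Okafor Maritime has its principal place of business in Merhaven, so this disjunct is met. Met.
  (b) No such written consent has been filed. Not met.
  (c) The amount in controversy is USD 226,500, which meets the USD 75,000 floor. Condition met.
  (d) Baptiste Enterprises is organised under the laws of Palwick, which satisfies one of the alternatives. Condition met.
  → Forum clause is not triggered.

No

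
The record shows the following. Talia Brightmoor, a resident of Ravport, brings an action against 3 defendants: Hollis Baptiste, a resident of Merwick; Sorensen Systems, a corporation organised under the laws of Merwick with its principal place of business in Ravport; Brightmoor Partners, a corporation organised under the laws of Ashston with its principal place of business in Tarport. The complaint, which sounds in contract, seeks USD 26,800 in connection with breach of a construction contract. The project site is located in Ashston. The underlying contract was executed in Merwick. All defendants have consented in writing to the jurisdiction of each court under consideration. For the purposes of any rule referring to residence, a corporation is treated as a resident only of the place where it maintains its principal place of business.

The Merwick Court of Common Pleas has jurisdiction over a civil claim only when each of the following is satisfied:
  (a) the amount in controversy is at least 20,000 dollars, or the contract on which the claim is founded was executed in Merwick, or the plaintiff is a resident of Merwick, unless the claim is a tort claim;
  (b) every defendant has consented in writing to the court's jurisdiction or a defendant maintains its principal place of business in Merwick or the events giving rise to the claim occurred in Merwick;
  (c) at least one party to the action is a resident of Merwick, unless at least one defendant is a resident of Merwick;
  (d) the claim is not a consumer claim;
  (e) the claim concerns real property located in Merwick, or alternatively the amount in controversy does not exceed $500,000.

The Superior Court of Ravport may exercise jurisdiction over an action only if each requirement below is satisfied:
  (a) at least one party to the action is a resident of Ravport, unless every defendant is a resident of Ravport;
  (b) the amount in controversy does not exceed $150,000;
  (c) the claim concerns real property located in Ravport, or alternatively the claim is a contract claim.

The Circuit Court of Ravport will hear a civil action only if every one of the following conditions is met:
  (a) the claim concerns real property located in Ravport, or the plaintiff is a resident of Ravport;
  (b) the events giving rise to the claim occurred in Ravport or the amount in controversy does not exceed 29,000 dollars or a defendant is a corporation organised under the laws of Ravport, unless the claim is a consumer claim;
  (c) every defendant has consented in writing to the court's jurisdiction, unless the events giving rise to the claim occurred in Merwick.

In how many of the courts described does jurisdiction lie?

The Merwick Court of Common Pleas:
  (a) The amount in controversy is 26,800 dollars, which meets the USD 20,000 floor — that alternative is enough. Satisfied.
  (b) Every defendant has filed written consent, so this disjunct is met. Condition met.
  (c) Hollis Baptiste resides in Merwick. Condition met.
  (d) The claim is a contract claim, not a consumer claim. Condition met.
  (e) The amount in controversy is USD 26,800, within the $500,000 ceiling — that alternative is enough. Satisfied.
  → Jurisdiction lies.
The Superior Court of Ravport:
  (a) Talia Brightmoor resides in Ravport. Met.
  (b) The amount in controversy is 26,800 dollars, within the USD 150,000 ceiling. Met.
  (c) The claim is a contract claim, so this disjunct is met. Condition met.
  → The court has jurisdiction.
The Circuit Court of Ravport:
  (a) The plaintiff resides in Ravport, so this disjunct is met. Condition met.
  (b) The amount in controversy is $26,800, within the USD 29,000 ceiling, so this disjunct is met. Met.
  (c) Every defendant has filed written consent. Met.
  → All conditions met; jurisdiction exists.
Courts with jurisdiction: the Merwick Court of Common Pleas, the Superior Court of Ravport, the Circuit Court of Ravport — 3 in total.

3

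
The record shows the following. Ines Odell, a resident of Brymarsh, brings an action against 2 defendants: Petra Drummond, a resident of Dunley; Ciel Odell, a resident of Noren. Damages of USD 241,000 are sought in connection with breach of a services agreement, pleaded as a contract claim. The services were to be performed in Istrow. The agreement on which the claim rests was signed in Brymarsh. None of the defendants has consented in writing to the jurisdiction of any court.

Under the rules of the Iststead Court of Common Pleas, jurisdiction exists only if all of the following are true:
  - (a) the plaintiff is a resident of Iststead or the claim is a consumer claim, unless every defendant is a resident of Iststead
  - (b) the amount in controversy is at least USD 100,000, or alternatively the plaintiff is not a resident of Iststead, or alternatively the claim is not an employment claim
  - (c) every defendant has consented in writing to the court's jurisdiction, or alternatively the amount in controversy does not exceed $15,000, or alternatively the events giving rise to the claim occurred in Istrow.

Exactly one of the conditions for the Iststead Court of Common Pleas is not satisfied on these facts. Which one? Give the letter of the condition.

The Iststead Court of Common Pleas:
  (a) The plaintiff resides in Brymarsh, not Iststead; the claim is a contract claim, not a consumer claim — none of the alternatives is met. Nor does the 'unless' clause help: the defendants reside as follows — Petra Drummond in Dunley, Ciel Odell in Noren — not all in Iststead. Condition not met.
  (b) The amount in controversy is USD 241,000, which meets the USD 100,000 floor, so this disjunct is met. Satisfied.
  (c) The operative events occurred in Istrow, which satisfies one of the alternatives. Condition met.
Only condition (a) fails.

(a)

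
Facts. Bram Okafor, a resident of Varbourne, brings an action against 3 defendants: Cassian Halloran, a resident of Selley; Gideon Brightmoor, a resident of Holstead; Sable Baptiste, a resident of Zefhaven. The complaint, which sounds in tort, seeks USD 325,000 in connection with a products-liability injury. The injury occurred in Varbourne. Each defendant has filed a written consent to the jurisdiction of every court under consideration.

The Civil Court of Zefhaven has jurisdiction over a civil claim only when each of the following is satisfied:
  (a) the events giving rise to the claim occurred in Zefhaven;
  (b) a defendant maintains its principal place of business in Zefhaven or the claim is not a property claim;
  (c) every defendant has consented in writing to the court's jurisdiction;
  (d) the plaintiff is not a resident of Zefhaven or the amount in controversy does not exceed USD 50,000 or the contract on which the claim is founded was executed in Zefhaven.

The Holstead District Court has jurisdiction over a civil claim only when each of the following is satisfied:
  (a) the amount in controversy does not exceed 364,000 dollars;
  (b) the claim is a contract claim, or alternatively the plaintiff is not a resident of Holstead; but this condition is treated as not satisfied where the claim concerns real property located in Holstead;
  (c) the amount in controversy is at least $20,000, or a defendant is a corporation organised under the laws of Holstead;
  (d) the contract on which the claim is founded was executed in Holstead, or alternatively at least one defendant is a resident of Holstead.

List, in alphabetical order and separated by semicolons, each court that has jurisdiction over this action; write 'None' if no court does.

the Holstead District Court

The Civil Court of Zefhaven:
  (a) The operative events occurred in Varbourne, not Zefhaven. Condition not met.
  (b) The claim is a tort claim, not a property claim, so this disjunct is met. Satisfied.
  (c) Every defendant has filed written consent. Met.
  (d) The plaintiff resides in Varbourne, which is not Zefhaven, which satisfies one of the alternatives. Met.
  → No jurisdiction.
The Holstead District Court:
  (a) The amount in controversy is 325,000 dollars, within the USD 364,000 ceiling. Condition met.
  (b) The plaintiff resides in Varbourne, which is not Holstead, so this disjunct is met. The exception is not triggered, since the claim does not concern real property. Satisfied.
  (c) The amount in controversy is USD 325,000, which meets the $20,000 floor, so this disjunct is met. Satisfied.
  (d) Gideon Brightmoor resides in Holstead, so one alternative holds. Met.
  → Every requirement is satisfied — jurisdiction.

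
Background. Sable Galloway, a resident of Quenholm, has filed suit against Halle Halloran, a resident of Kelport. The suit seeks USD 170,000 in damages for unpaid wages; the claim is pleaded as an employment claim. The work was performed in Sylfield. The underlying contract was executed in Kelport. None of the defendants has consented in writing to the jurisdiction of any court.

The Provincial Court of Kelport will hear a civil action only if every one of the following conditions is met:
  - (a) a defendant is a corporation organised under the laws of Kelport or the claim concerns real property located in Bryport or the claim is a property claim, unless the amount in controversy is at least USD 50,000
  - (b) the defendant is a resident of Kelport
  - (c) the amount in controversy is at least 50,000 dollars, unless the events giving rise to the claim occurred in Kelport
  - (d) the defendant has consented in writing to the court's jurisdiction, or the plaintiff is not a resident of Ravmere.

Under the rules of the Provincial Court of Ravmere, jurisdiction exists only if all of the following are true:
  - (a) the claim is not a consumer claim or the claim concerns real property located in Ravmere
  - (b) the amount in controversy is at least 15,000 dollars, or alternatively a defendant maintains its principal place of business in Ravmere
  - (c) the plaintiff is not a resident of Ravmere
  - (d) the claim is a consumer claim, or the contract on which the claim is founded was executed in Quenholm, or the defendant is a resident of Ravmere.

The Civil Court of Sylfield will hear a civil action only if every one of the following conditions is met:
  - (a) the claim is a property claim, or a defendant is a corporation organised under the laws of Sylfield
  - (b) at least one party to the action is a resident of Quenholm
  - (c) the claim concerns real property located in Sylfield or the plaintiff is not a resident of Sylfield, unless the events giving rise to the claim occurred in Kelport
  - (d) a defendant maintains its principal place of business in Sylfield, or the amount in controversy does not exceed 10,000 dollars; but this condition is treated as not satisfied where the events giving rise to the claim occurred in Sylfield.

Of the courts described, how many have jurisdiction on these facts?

The Provincial Court of Kelport:
  (a) No defendant is a corporation; the claim does not concern real property; the claim is an employment claim, not a property claim — every alternative fails. But the amount in controversy is USD 170,000, which meets the USD 50,000 floor, and the 'unless' clause therefore excuses the requirement. Met.
  (b) The defendant resides in Kelport. Met.
  (c) The amount in controversy is $170,000, which meets the USD 50,000 floor. Condition met.
  (d) The plaintiff resides in Quenholm, which is not Ravmere — that alternative is enough. Met.
  → Every requirement is satisfied — jurisdiction.
The Provincial Court of Ravmere:
  (a) The claim is an employment claim, not a consumer claim — that alternative is enough. Condition met.
  (b) The amount in controversy is 170,000 dollars, which meets the USD 15,000 floor — that alternative is enough. Satisfied.
  (c) The plaintiff resides in Quenholm, which is not Ravmere. Met.
  (d) The claim is an employment claim, not a consumer claim; the contract was executed in Kelport, not Quenholm; the defendant resides in Kelport, not Ravmere — every alternative fails. Not met.
  → The court lacks jurisdiction.
The Civil Court of Sylfield:
  (a) The claim is an employment claim, not a property claim; no defendant is a corporation — every alternative fails. Not met.
  (b) Sable Galloway resides in Quenholm. Satisfied.
  (c) The plaintiff resides in Quenholm, which is not Sylfield, so one alternative holds. Met.
  (d) No defendant is a corporation; the amount in controversy is $170,000, above the $10,000 ceiling — no alternative holds. Condition not met.
  → The court lacks jurisdiction.
Courts with jurisdiction: the Provincial Court of Kelport — 1 in total.

1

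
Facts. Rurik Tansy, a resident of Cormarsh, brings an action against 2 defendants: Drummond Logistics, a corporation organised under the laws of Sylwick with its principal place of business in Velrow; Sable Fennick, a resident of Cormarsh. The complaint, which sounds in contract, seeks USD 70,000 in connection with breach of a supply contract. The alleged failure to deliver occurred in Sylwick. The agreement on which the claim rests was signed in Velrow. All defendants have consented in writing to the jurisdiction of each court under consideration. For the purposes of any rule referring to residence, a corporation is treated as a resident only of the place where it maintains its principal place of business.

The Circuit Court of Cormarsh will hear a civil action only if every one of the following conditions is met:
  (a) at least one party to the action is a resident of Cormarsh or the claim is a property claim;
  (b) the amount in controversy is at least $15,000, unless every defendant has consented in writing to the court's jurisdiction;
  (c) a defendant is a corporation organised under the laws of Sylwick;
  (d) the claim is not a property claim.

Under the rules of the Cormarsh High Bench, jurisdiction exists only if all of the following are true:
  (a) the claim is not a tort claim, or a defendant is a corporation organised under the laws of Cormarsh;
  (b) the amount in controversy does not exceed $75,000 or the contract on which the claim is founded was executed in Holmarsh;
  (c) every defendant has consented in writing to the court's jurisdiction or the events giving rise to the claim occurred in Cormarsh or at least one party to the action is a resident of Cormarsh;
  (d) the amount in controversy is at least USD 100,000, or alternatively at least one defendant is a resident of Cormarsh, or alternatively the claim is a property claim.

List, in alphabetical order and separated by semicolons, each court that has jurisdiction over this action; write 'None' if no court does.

The Circuit Court of Cormarsh:
  (a) Rurik Tansy resides in Cormarsh — that alternative is enough. Satisfied.
  (b) The amount in controversy is 70,000 dollars, which meets the $15,000 floor. Condition met.
  (c) Drummond Logistics is organised under the laws of Sylwick. Met.
  (d) The claim is a contract claim, not a property claim. Satisfied.
  → All conditions met; jurisdiction exists.
The Cormarsh High Bench:
  (a) The claim is a contract claim, not a tort claim — that alternative is enough. Met.
  (b) The amount in controversy is $70,000, within the $75,000 ceiling, which satisfies one of the alternatives. Satisfied.
  (c) Every defendant has filed written consent, so one alternative holds. Met.
  (d) Sable Fennick resides in Cormarsh, so this disjunct is met. Met.
  → Jurisdiction lies.

the Circuit Court of Cormarsh; the Cormarsh High Bench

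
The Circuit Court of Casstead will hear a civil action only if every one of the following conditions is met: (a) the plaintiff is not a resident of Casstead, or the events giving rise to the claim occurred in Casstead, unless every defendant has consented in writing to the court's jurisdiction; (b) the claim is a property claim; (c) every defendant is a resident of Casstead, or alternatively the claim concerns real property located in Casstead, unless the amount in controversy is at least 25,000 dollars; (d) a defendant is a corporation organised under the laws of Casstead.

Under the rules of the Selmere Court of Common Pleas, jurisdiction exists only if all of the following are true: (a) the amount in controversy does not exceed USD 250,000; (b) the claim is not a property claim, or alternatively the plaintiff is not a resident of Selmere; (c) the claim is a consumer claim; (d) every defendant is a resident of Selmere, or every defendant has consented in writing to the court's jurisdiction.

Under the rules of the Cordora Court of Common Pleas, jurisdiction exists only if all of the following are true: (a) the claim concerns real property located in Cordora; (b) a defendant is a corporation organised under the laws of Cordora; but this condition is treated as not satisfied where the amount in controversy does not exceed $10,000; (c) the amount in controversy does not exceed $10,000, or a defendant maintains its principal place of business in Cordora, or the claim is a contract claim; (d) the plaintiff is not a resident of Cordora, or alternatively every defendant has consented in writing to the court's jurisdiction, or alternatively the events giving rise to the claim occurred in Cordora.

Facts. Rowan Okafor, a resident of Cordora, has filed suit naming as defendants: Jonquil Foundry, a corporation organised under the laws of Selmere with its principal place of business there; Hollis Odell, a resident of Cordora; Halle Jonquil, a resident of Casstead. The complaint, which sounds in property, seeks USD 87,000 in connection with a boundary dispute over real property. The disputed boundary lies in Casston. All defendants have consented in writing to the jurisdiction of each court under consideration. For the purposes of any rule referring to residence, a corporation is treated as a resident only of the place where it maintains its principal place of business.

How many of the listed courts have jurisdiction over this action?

0

The Circuit Court of Casstead:
  (a) The plaintiff resides in Cordora, which is not Casstead — that alternative is enough. Condition met.
  (b) The claim is a property claim. Condition met.
  (c) The defendants reside as follows — Jonquil Foundry in Selmere, Hollis Odell in Cordora, Halle Jonquil in Casstead — not all in Casstead; the property lies in Casston, not Casstead — none of the alternatives is met. But the amount in controversy is $87,000, which meets the 25,000 dollars floor, and the 'unless' clause therefore excuses the requirement. Satisfied.
  (d) The corporate defendant(s) are organised in Selmere, not Casstead. Fails.
  → The court lacks jurisdiction.
The Selmere Court of Common Pleas:
  (a) The amount in controversy is $87,000, within the $250,000 ceiling. Met.
  (b) The plaintiff resides in Cordora, which is not Selmere, which satisfies one of the alternatives. Condition met.
  (c) The claim is a property claim, not a consumer claim. Fails.
  (d) Every defendant has filed written consent, which satisfies one of the alternatives. Met.
  → The court lacks jurisdiction.
The Cordora Court of Common Pleas:
  (a) The property lies in Casston, not Cordora. Fails.
  (b) The corporate defendant(s) are organised in Selmere, not Cordora. Condition not met.
  (c) The amount in controversy is 87,000 dollars, above the USD 10,000 ceiling; the corporate defendant(s) have their principal place of business in Selmere, not Cordora; the claim is a property claim, not a contract claim — every alternative fails. Not satisfied.
  (d) Every defendant has filed written consent, so this disjunct is met. Satisfied.
  → The court lacks jurisdiction.
No court satisfies all of its conditions.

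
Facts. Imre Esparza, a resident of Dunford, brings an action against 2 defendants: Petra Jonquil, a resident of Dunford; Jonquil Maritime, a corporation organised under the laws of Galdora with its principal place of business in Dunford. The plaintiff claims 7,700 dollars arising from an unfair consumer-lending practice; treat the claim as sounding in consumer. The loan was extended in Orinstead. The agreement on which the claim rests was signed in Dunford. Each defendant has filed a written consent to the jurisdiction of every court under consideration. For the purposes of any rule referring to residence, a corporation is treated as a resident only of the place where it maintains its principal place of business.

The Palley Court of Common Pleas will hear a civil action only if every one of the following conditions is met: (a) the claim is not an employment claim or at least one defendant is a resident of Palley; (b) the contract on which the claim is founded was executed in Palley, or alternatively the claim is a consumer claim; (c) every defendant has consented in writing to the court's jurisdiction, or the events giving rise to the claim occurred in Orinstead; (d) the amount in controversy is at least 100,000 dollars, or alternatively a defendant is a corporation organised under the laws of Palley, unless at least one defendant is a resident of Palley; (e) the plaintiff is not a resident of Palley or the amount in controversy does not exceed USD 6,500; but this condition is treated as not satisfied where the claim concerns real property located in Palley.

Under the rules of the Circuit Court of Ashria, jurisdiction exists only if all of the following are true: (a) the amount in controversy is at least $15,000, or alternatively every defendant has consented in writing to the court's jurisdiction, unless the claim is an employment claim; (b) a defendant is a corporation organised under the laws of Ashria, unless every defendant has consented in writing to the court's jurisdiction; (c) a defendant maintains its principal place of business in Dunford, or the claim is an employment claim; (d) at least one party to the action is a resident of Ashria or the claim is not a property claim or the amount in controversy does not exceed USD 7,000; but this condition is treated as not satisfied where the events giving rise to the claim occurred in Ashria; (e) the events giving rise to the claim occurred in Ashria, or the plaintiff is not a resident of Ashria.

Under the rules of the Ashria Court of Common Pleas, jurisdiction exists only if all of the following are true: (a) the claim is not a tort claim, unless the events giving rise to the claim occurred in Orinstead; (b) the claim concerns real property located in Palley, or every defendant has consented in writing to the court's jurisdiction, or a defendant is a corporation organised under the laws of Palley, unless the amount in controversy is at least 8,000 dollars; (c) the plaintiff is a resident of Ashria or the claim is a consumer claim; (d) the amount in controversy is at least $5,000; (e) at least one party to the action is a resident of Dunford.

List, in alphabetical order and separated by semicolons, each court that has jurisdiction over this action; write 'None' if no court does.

The Palley Court of Common Pleas:
  (a) The claim is a consumer claim, not an employment claim — that alternative is enough. Condition met.
  (b) The claim is a consumer claim, which satisfies one of the alternatives. Condition met.
  (c) Every defendant has filed written consent — that alternative is enough. Satisfied.
  (d) The amount in controversy is USD 7,700, below the 100,000 dollars floor; the corporate defendant(s) are organised in Galdora, not Palley — none of the alternatives is met. Nor does the 'unless' clause help: no defendant resides in Palley (they reside in Dunford, Dunford). Not met.
  (e) The plaintiff resides in Dunford, which is not Palley, so one alternative holds. And the carve-out is inapplicable — the claim does not concern real property. Condition met.
  → Not every requirement is met — no jurisdiction.
The Circuit Court of Ashria:
  (a) Every defendant has filed written consent — that alternative is enough. Condition met.
  (b) The corporate defendant(s) are organised in Galdora, not Ashria. But every defendant has filed written consent, and the 'unless' clause therefore excuses the requirement. Met.
  (c) Jonquil Maritime has its principal place of business in Dunford, so this disjunct is met. Condition met.
  (d) The claim is a consumer claim, not a property claim, so one alternative holds. And the carve-out is inapplicable — the operative events occurred in Orinstead, not Ashria. Met.
  (e) The plaintiff resides in Dunford, which is not Ashria, so this disjunct is met. Condition met.
  → Jurisdiction lies.
The Ashria Court of Common Pleas:
  (a) The claim is a consumer claim, not a tort claim. Condition met.
  (b) Every defendant has filed written consent, so this disjunct is met. Condition met.
  (c) The claim is a consumer claim — that alternative is enough. Met.
  (d) The amount in controversy is USD 7,700, which meets the $5,000 floor. Condition met.
  (e) Imre Esparza resides in Dunford. Condition met.
  → Jurisdiction lies.

the Ashria Court of Common Pleas; the Circuit Court of Ashria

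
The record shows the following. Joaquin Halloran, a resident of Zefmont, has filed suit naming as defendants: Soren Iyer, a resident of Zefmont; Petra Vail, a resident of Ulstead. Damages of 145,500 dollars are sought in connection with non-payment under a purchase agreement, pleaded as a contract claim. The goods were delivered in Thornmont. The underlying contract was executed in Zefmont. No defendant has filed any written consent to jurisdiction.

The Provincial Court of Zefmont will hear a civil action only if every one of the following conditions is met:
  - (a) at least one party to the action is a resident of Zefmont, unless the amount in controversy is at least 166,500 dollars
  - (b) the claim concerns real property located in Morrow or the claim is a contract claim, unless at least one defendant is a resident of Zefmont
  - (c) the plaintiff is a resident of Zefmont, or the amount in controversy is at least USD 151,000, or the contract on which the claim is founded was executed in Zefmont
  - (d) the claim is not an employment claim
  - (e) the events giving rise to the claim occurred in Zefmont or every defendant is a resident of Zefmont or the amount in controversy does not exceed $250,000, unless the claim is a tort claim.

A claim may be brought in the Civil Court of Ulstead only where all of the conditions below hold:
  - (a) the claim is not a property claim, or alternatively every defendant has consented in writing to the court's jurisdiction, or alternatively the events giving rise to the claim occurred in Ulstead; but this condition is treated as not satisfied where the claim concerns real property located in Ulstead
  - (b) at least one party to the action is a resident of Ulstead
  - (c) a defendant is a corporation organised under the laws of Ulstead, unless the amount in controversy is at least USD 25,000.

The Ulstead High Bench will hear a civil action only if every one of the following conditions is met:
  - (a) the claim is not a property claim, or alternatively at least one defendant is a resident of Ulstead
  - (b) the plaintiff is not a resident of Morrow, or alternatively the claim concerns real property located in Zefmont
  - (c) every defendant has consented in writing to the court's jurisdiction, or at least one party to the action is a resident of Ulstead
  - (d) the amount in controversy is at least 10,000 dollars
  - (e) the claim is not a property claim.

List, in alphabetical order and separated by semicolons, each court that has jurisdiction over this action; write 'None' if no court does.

The Provincial Court of Zefmont:
  (a) Joaquin Halloran resides in Zefmont. Satisfied.
  (b) The claim is a contract claim — that alternative is enough. Satisfied.
  (c) The plaintiff resides in Zefmont, so one alternative holds. Condition met.
  (d) The claim is a contract claim, not an employment claim. Condition met.
  (e) The amount in controversy is $145,500, within the 250,000 dollars ceiling — that alternative is enough. Condition met.
  → The court has jurisdiction.
The Civil Court of Ulstead:
  (a) The claim is a contract claim, not a property claim, so this disjunct is met. The carve-out does not apply: the claim does not concern real property. Satisfied.
  (b) Petra Vail resides in Ulstead. Met.
  (c) No defendant is a corporation. The proviso rescues it, though: the amount in controversy is $145,500, which meets the $25,000 floor. Satisfied.
  → Every requirement is satisfied — jurisdiction.
The Ulstead High Bench:
  (a) The claim is a contract claim, not a property claim, so one alternative holds. Satisfied.
  (b) The plaintiff resides in Zefmont, which is not Morrow, so this disjunct is met. Condition met.
  (c) Petra Vail resides in Ulstead, which satisfies one of the alternatives. Condition met.
  (d) The amount in controversy is 145,500 dollars, which meets the 10,000 dollars floor. Satisfied.
  (e) The claim is a contract claim, not a property claim. Condition met.
  → Every requirement is satisfied — jurisdiction.

the Civil Court of Ulstead; the Provincial Court of Zefmont; the Ulstead High Bench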